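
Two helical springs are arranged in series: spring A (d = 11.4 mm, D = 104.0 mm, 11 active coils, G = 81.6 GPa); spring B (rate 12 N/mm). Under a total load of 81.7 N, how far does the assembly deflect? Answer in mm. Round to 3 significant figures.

k_A = Gd⁴/(8D³N_a) = (81.6×10³)(11.4⁴)/(8·104.0³·11) = 13.923 N/mm
Series: 1/k_eq = 1/13.923 + 1/12 = 0.15516; k_eq = 6.445 N/mm
δ = F/k_eq = 81.7/6.445 = 12.676 mm

12.7 mm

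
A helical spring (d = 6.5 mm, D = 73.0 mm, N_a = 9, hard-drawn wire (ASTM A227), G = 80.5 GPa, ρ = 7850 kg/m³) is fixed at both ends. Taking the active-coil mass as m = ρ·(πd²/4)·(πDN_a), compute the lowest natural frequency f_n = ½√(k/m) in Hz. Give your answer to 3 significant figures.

k = Gd⁴/(8D³N_a) = (80.5×10³)(6.5⁴)/(8·73.0³·9) = 5.1304 N/mm = 5130.4 N/m
Wire length L = πDN_a = π·73.0·9 = 2064 mm
m = ρ·(πd²/4)·L = 7850 × 33.183×10⁻⁶ m² × 2.064 m = 0.53765 kg
f_n = ½√(k/m) = 0.5·√(5130.4/0.53765) = 0.5·√(9542.2) = 48.842 Hz

48.8 Hz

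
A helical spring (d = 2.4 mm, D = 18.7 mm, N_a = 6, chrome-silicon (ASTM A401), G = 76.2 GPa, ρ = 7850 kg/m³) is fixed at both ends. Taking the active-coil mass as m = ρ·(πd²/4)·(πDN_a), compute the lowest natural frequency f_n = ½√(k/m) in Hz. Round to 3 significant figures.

k = Gd⁴/(8D³N_a) = (76.2×10³)(2.4⁴)/(8·18.7³·6) = 8.0544 N/mm = 8054.4 N/m
Wire length L = πDN_a = π·18.7·6 = 352.49 mm
m = ρ·(πd²/4)·L = 7850 × 4.5239×10⁻⁶ m² × 0.35249 m = 0.012518 kg
f_n = ½√(k/m) = 0.5·√(8054.4/0.012518) = 0.5·√(6.4344e+05) = 401.07 Hz

401 Hz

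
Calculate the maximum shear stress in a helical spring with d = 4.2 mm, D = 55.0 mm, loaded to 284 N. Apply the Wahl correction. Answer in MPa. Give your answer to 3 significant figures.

595 MPa

Spring index C = D/d = 55.0/4.2 = 13.0952
K_W = (4C−1)/(4C−4) + 0.615/C = 51.381/48.381 + 0.0470 = 1.1090
τ₀ = 8FD/(πd³) = 8·284·55.0/(π·4.2³) = 124960/232.75 = 536.88 MPa
τ_max = K·τ₀ = 1.1090 × 536.88 = 595.38 MPa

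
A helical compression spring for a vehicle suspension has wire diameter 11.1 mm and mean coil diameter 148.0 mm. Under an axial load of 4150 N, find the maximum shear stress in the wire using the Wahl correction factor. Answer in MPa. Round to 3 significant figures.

Spring index C = D/d = 148.0/11.1 = 13.3333
K_W = (4C−1)/(4C−4) + 0.615/C = 52.333/49.333 + 0.0461 = 1.1069
τ₀ = 8FD/(πd³) = 8·4150·148.0/(π·11.1³) = 4.9136e+06/4296.5 = 1143.6 MPa
τ_max = K·τ₀ = 1.1069 × 1143.6 = 1265.9 MPa

1270 MPa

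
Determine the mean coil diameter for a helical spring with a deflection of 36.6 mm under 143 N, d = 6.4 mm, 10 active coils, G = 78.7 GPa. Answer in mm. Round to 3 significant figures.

75.0 mm

Required rate k = F/δ = 143/36.6 = 3.9071 N/mm
D = (Gd⁴/(8N_a·k))^(1/3) = (78.7×10³·6.4⁴/(8·10·3.9071))^(1/3)
  = (422425)^(1/3) = 75.0326 mm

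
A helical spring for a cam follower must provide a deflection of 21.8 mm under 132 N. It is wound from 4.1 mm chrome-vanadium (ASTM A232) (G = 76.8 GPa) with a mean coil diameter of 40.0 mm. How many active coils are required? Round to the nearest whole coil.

Required rate k = F/δ = 132/21.8 = 6.055 N/mm
N_a = Gd⁴/(8D³k) = (76.8×10³ × 4.1⁴)/(8 × 40.0³ × 6.055)
    = 2.17018e+07 / 3.10018e+06 = 7 → 7 coils

7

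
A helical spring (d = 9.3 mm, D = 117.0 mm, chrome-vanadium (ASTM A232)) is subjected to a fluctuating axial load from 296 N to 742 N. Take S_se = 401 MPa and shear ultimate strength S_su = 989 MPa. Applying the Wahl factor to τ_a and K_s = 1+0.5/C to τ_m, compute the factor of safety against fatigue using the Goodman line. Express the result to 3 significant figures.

2.32

C = D/d = 117.0/9.3 = 12.5806; K_W = (4C−1)/(4C−4)+0.615/C = 1.1136; K_s = 1+0.5/C = 1.0397
F_a = (F_max−F_min)/2 = 223 N; F_m = (F_max+F_min)/2 = 519 N
τ_a = K_W·8F_aD/(πd³) = 1.1136 × 82.6 = 91.988 MPa
τ_m = K_s·8F_mD/(πd³) = 1.0397 × 192.24 = 199.88 MPa
Goodman: 1/n_f = τ_a/S_se + τ_m/S_su = 91.988/401 + 199.88/989 = 0.22940 + 0.20210 = 0.4315
n_f = 1/0.4315 = 2.317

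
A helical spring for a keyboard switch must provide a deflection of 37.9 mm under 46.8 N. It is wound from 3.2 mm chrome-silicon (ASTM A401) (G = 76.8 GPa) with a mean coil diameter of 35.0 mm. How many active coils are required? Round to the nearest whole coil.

Required rate k = F/δ = 46.8/37.9 = 1.2348 N/mm
N_a = Gd⁴/(8D³k) = (76.8×10³ × 3.2⁴)/(8 × 35.0³ × 1.2348)
    = 8.05306e+06 / 423546 = 19.01 → 19 coils

19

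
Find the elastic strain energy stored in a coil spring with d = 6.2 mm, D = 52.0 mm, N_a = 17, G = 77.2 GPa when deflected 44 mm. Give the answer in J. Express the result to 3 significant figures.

k = Gd⁴/(8D³N_a) = (77.2×10³)(6.2⁴)/(8·52.0³·17) = 5.9653 N/mm
U = ½kδ² = 0.5 × 5.9653 × 44² = 5774.4 N·mm = 5.7744 J

5.77 J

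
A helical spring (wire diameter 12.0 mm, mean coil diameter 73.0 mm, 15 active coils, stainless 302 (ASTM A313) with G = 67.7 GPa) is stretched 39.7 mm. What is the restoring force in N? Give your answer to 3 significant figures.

1190 N

k = Gd⁴/(8D³N_a) = (67.7×10³)(12.0⁴)/(8·73.0³·15) = 30.072 N/mm
F = k·δ = 30.072 × 39.7 = 1193.9 N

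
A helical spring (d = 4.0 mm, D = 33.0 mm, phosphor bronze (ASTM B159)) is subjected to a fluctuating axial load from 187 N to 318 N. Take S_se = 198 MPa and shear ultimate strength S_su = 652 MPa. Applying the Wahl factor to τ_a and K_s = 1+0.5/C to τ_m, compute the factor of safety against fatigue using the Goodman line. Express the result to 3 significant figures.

0.951

C = D/d = 33.0/4.0 = 8.2500; K_W = (4C−1)/(4C−4)+0.615/C = 1.1780; K_s = 1+0.5/C = 1.0606
F_a = (F_max−F_min)/2 = 65.5 N; F_m = (F_max+F_min)/2 = 252.5 N
τ_a = K_W·8F_aD/(πd³) = 1.1780 × 86.003 = 101.31 MPa
τ_m = K_s·8F_mD/(πd³) = 1.0606 × 331.54 = 351.63 MPa
Goodman: 1/n_f = τ_a/S_se + τ_m/S_su = 101.31/198 + 351.63/652 = 0.51167 + 0.53931 = 1.051
n_f = 1/1.051 = 0.9515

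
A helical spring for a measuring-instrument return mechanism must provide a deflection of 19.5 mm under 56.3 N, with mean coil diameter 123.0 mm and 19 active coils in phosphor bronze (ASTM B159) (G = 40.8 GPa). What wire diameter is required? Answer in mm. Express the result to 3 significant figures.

Required rate k = F/δ = 56.3/19.5 = 2.8872 N/mm
d = (8D³N_a·k / G)^(1/4) = (8·123.0³·19·2.8872 / (40.8×10³))^0.25
  = (20016)^0.25 = 11.8944 mm

11.9 mm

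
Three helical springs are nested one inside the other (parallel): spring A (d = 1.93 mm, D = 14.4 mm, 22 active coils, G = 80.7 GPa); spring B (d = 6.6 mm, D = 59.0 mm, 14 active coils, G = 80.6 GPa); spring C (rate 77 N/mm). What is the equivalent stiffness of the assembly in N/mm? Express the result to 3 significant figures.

85.8 N/mm

k_A = Gd⁴/(8D³N_a) = (80.7×10³)(1.93⁴)/(8·14.4³·22) = 2.1306 N/mm
k_B = Gd⁴/(8D³N_a) = (80.6×10³)(6.6⁴)/(8·59.0³·14) = 6.6487 N/mm
Parallel: k_eq = 2.1306 + 6.6487 + 77 = 85.779 N/mm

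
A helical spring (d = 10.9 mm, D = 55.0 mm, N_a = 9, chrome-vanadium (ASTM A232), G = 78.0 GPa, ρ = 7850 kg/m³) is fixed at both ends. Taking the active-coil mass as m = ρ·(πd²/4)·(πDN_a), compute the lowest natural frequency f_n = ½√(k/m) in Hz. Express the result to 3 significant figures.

142 Hz

k = Gd⁴/(8D³N_a) = (78.0×10³)(10.9⁴)/(8·55.0³·9) = 91.914 N/mm = 91914 N/m
Wire length L = πDN_a = π·55.0·9 = 1555.1 mm
m = ρ·(πd²/4)·L = 7850 × 93.313×10⁻⁶ m² × 1.5551 m = 1.1391 kg
f_n = ½√(k/m) = 0.5·√(91914/1.1391) = 0.5·√(80689) = 142.03 Hz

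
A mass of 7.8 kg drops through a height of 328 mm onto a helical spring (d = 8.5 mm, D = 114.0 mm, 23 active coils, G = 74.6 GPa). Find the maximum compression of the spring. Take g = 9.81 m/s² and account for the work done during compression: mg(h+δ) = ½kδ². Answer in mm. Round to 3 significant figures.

249 mm

k = Gd⁴/(8D³N_a) = (74.6×10³)(8.5⁴)/(8·114.0³·23) = 1.4285 N/mm
W = mg = 7.8 × 9.81 = 76.518 N
½kδ² − Wδ − Wh = 0 → δ = (W + √(W² + 2kWh))/k
δ = (76.518 + √(5855 + 71705))/1.4285 = (76.518 + 278.5)/1.4285 = 248.52 mm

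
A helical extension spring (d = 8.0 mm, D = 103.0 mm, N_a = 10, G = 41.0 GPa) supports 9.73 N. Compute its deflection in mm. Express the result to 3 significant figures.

k = Gd⁴/(8D³N_a) = (41.0×10³)(8.0⁴)/(8·103.0³·10) = 1.9211 N/mm
δ = F/k = 9.73 / 1.9211 = 5.0649 mm

5.06 mm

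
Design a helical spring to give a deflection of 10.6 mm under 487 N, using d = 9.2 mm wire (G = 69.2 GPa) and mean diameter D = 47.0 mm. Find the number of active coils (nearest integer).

13

Required rate k = F/δ = 487/10.6 = 45.943 N/mm
N_a = Gd⁴/(8D³k) = (69.2×10³ × 9.2⁴)/(8 × 47.0³ × 45.943)
    = 4.95744e+08 / 3.81598e+07 = 12.99 → 13 coils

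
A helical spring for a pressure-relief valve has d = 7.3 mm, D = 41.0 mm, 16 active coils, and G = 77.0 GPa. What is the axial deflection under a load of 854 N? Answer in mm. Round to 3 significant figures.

k = Gd⁴/(8D³N_a) = (77.0×10³)(7.3⁴)/(8·41.0³·16) = 24.787 N/mm
δ = F/k = 854 / 24.787 = 34.454 mm

34.5 mm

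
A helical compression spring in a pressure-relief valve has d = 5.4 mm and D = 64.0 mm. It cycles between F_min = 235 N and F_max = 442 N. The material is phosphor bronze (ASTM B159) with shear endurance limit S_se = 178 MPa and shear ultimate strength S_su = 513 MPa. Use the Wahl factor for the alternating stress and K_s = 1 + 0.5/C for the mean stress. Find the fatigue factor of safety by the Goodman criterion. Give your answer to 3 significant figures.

C = D/d = 64.0/5.4 = 11.8519; K_W = (4C−1)/(4C−4)+0.615/C = 1.1210; K_s = 1+0.5/C = 1.0422
F_a = (F_max−F_min)/2 = 103.5 N; F_m = (F_max+F_min)/2 = 338.5 N
τ_a = K_W·8F_aD/(πd³) = 1.1210 × 107.12 = 120.08 MPa
τ_m = K_s·8F_mD/(πd³) = 1.0422 × 350.35 = 365.13 MPa
Goodman: 1/n_f = τ_a/S_se + τ_m/S_su = 120.08/178 + 365.13/513 = 0.67463 + 0.71175 = 1.3864
n_f = 1/1.3864 = 0.7213

0.721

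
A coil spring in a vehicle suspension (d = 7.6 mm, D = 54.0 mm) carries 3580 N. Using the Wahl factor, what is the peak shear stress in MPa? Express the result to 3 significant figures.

1360 MPa

Spring index C = D/d = 54.0/7.6 = 7.1053
K_W = (4C−1)/(4C−4) + 0.615/C = 27.421/24.421 + 0.0866 = 1.2094
τ₀ = 8FD/(πd³) = 8·3580·54.0/(π·7.6³) = 1.54656e+06/1379.1 = 1121.4 MPa
τ_max = K·τ₀ = 1.2094 × 1121.4 = 1356.3 MPa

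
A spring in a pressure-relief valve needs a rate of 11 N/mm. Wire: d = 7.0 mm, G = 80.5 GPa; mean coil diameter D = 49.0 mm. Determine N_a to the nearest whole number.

19

N_a = Gd⁴/(8D³k) = (80.5×10³ × 7.0⁴)/(8 × 49.0³ × 11)
    = 1.9328e+08 / 1.03531e+07 = 18.67 → 19 coils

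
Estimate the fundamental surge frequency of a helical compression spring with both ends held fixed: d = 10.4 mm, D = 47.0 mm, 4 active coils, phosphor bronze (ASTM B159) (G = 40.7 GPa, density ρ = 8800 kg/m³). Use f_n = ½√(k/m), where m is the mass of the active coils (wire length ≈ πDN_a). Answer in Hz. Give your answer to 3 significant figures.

285 Hz

k = Gd⁴/(8D³N_a) = (40.7×10³)(10.4⁴)/(8·47.0³·4) = 143.31 N/mm = 1.4331e+05 N/m
Wire length L = πDN_a = π·47.0·4 = 590.62 mm
m = ρ·(πd²/4)·L = 8800 × 84.949×10⁻⁶ m² × 0.59062 m = 0.44152 kg
f_n = ½√(k/m) = 0.5·√(1.4331e+05/0.44152) = 0.5·√(3.2459e+05) = 284.86 Hz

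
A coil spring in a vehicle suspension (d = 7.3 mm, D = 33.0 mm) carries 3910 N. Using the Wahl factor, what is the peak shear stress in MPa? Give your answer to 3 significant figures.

1140 MPa

Spring index C = D/d = 33.0/7.3 = 4.5205
K_W = (4C−1)/(4C−4) + 0.615/C = 17.082/14.082 + 0.1360 = 1.3491
τ₀ = 8FD/(πd³) = 8·3910·33.0/(π·7.3³) = 1.03224e+06/1222.1 = 844.62 MPa
τ_max = K·τ₀ = 1.3491 × 844.62 = 1139.5 MPa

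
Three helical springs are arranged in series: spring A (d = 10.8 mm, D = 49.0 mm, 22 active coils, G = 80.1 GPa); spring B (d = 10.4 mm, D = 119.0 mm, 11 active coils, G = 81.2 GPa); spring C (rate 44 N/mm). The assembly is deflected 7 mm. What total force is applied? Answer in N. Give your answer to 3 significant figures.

k_A = Gd⁴/(8D³N_a) = (80.1×10³)(10.8⁴)/(8·49.0³·22) = 52.629 N/mm
k_B = Gd⁴/(8D³N_a) = (81.2×10³)(10.4⁴)/(8·119.0³·11) = 6.4057 N/mm
Series: 1/k_eq = 1/52.629 + 1/6.4057 + 1/44 = 0.19784; k_eq = 5.0546 N/mm
F = k_eq·δ = 5.0546·7 = 35.382 N

35.4 N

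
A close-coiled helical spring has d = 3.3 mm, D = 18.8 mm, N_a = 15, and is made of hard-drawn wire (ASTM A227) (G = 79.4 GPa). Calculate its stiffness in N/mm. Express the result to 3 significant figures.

11.8 N/mm

k = Gd⁴/(8D³N_a) = (79.4×10³ × 3.3⁴) / (8 × 18.8³ × 15)
  = 9.41621e+06 / 797361 = 11.809 N/mm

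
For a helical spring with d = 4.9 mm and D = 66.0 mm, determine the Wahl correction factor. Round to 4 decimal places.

C = D/d = 66.0/4.9 = 13.4694
K_W = (4C−1)/(4C−4) + 0.615/C = 52.878/49.878 + 0.0457 = 1.1058

1.1058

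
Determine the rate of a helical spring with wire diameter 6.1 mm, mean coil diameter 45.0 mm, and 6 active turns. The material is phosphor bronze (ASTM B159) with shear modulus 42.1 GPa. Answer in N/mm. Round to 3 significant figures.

k = Gd⁴/(8D³N_a) = (42.1×10³ × 6.1⁴) / (8 × 45.0³ × 6)
  = 5.8291e+07 / 4.374e+06 = 13.327 N/mm

13.3 N/mm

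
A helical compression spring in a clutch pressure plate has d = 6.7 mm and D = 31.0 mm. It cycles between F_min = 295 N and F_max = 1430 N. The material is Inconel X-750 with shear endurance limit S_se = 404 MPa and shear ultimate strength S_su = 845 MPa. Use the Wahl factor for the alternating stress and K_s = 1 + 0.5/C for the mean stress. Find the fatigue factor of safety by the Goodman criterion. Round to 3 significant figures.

C = D/d = 31.0/6.7 = 4.6269; K_W = (4C−1)/(4C−4)+0.615/C = 1.3397; K_s = 1+0.5/C = 1.1081
F_a = (F_max−F_min)/2 = 567.5 N; F_m = (F_max+F_min)/2 = 862.5 N
τ_a = K_W·8F_aD/(πd³) = 1.3397 × 148.95 = 199.55 MPa
τ_m = K_s·8F_mD/(πd³) = 1.1081 × 226.38 = 250.84 MPa
Goodman: 1/n_f = τ_a/S_se + τ_m/S_su = 199.55/404 + 250.84/845 = 0.49394 + 0.29686 = 0.79079
n_f = 1/0.79079 = 1.265

1.26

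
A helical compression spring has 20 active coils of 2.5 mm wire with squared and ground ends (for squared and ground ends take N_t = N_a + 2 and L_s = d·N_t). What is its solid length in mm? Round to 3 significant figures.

55.0 mm

squared and ground ends: N_t = N_a + 2 = 20 + 2 = 22
L_s = d·N_t = 2.5 × 22 = 55 mm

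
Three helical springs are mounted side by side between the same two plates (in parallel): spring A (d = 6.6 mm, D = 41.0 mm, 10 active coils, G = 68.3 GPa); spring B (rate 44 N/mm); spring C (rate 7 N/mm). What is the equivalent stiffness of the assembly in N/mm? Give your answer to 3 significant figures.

74.5 N/mm

k_A = Gd⁴/(8D³N_a) = (68.3×10³)(6.6⁴)/(8·41.0³·10) = 23.505 N/mm
Parallel: k_eq = 23.505 + 44 + 7 = 74.505 N/mm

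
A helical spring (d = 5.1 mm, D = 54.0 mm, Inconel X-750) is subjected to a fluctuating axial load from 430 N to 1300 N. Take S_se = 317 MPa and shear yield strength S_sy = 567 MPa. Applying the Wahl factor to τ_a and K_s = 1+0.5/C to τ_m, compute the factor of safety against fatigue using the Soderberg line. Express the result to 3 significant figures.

C = D/d = 54.0/5.1 = 10.5882; K_W = (4C−1)/(4C−4)+0.615/C = 1.1363; K_s = 1+0.5/C = 1.0472
F_a = (F_max−F_min)/2 = 435 N; F_m = (F_max+F_min)/2 = 865 N
τ_a = K_W·8F_aD/(πd³) = 1.1363 × 450.93 = 512.4 MPa
τ_m = K_s·8F_mD/(πd³) = 1.0472 × 896.68 = 939.03 MPa
Soderberg: 1/n_f = τ_a/S_se + τ_m/S_sy = 512.4/317 + 939.03/567 = 1.61640 + 1.65613 = 3.2725
n_f = 1/3.2725 = 0.3056

0.306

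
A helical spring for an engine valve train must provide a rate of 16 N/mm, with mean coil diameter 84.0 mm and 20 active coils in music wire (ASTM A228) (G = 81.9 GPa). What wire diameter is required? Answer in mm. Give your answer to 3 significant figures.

11.7 mm

d = (8D³N_a·k / G)^(1/4) = (8·84.0³·20·16 / (81.9×10³))^0.25
  = (18527)^0.25 = 11.6667 mm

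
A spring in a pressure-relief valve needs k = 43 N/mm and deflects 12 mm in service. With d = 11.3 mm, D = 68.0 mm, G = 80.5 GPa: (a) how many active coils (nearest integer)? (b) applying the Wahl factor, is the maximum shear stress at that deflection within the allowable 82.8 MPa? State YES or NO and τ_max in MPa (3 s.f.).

N_a = Gd⁴/(8D³k) = (80.5×10³)(11.3⁴)/(8·68.0³·43) = 12.13 → N_a = 12
Actual rate k = Gd⁴/(8D³·12) = 43.482 N/mm
Working load F = kδ = 43.482·12 = 521.79 N
C = 68.0/11.3 = 6.0177; K_W = (4C−1)/(4C−4)+0.615/C = 1.2517
τ_max = K_W·8FD/(πd³) = 1.2517·62.619 = 78.378 MPa
τ_max ≤ 82.8 MPa → acceptable

(a) 12 coils; (b) YES, τ_max = 78.4 MPa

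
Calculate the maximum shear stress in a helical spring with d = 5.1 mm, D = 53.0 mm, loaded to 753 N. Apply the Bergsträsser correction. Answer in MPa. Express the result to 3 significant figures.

Spring index C = D/d = 53.0/5.1 = 10.3922
K_B = (4C+2)/(4C−3) = 43.569/38.569 = 1.1296
τ₀ = 8FD/(πd³) = 8·753·53.0/(π·5.1³) = 319272/416.74 = 766.13 MPa
τ_max = K·τ₀ = 1.1296 × 766.13 = 865.45 MPa

865 MPa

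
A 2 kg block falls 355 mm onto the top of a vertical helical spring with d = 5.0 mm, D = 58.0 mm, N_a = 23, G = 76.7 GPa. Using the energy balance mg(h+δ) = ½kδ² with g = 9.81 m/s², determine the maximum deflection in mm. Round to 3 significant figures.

k = Gd⁴/(8D³N_a) = (76.7×10³)(5.0⁴)/(8·58.0³·23) = 1.3353 N/mm
W = mg = 2 × 9.81 = 19.62 N
½kδ² − Wδ − Wh = 0 → δ = (W + √(W² + 2kWh))/k
δ = (19.62 + √(384.94 + 18600.8))/1.3353 = (19.62 + 137.79)/1.3353 = 117.88 mm

118 mm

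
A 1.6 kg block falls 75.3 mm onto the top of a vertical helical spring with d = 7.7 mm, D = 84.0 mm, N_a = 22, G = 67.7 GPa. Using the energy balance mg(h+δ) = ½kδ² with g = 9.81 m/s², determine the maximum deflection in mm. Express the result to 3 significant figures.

k = Gd⁴/(8D³N_a) = (67.7×10³)(7.7⁴)/(8·84.0³·22) = 2.2814 N/mm
W = mg = 1.6 × 9.81 = 15.696 N
½kδ² − Wδ − Wh = 0 → δ = (W + √(W² + 2kWh))/k
δ = (15.696 + √(246.36 + 5392.81))/2.2814 = (15.696 + 75.094)/2.2814 = 39.796 mm

39.8 mm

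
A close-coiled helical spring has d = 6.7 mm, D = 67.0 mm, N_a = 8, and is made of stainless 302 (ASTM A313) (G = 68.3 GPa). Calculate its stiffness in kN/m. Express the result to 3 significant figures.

7.15 kN/m

k = Gd⁴/(8D³N_a) = (68.3×10³ × 6.7⁴) / (8 × 67.0³ × 8)
  = 1.37632e+08 / 1.92488e+07 = 7.1502 N/mm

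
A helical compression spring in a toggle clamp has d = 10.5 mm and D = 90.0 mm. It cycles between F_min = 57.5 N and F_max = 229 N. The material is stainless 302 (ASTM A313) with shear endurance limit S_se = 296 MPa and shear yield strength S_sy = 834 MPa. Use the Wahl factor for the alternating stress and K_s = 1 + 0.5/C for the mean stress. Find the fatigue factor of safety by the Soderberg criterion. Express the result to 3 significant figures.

C = D/d = 90.0/10.5 = 8.5714; K_W = (4C−1)/(4C−4)+0.615/C = 1.1708; K_s = 1+0.5/C = 1.0583
F_a = (F_max−F_min)/2 = 85.75 N; F_m = (F_max+F_min)/2 = 143.25 N
τ_a = K_W·8F_aD/(πd³) = 1.1708 × 16.977 = 19.876 MPa
τ_m = K_s·8F_mD/(πd³) = 1.0583 × 28.36 = 30.015 MPa
Soderberg: 1/n_f = τ_a/S_se + τ_m/S_sy = 19.876/296 + 30.015/834 = 0.06715 + 0.03599 = 0.10314
n_f = 1/0.10314 = 9.696

9.70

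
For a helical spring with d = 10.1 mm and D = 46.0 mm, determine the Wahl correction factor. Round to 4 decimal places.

C = D/d = 46.0/10.1 = 4.5545
K_W = (4C−1)/(4C−4) + 0.615/C = 17.218/14.218 + 0.1350 = 1.3460

1.3460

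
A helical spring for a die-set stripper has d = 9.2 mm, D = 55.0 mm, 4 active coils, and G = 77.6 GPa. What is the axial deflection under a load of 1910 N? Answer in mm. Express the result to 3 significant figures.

18.3 mm

k = Gd⁴/(8D³N_a) = (77.6×10³)(9.2⁴)/(8·55.0³·4) = 104.42 N/mm
δ = F/k = 1910 / 104.42 = 18.292 mm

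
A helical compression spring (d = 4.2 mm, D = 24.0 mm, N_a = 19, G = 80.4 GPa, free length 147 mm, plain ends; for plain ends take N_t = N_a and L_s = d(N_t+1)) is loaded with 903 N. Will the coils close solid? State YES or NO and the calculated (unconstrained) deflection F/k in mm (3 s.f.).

YES, δ = 75.8 mm

k = Gd⁴/(8D³N_a) = (80.4×10³)(4.2⁴)/(8·24.0³·19) = 11.906 N/mm
N_t = 19; L_s = 4.2·20 = 84 mm; δ_solid = L₀ − L_s = 147 − 84 = 63 mm
δ = F/k = 903/11.906 = 75.842 mm
δ ≥ δ_solid → spring goes solid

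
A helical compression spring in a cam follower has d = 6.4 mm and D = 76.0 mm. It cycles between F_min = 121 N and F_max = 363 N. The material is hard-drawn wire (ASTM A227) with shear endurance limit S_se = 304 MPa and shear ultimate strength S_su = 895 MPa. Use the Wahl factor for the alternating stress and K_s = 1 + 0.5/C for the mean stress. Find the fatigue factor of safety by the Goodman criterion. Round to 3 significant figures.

1.86

C = D/d = 76.0/6.4 = 11.8750; K_W = (4C−1)/(4C−4)+0.615/C = 1.1208; K_s = 1+0.5/C = 1.0421
F_a = (F_max−F_min)/2 = 121 N; F_m = (F_max+F_min)/2 = 242 N
τ_a = K_W·8F_aD/(πd³) = 1.1208 × 89.33 = 100.12 MPa
τ_m = K_s·8F_mD/(πd³) = 1.0421 × 178.66 = 186.18 MPa
Goodman: 1/n_f = τ_a/S_se + τ_m/S_su = 100.12/304 + 186.18/895 = 0.32933 + 0.20803 = 0.53736
n_f = 1/0.53736 = 1.861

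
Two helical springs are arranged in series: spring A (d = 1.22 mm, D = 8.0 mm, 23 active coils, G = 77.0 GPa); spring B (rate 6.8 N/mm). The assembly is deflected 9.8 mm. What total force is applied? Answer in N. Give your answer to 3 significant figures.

14.0 N

k_A = Gd⁴/(8D³N_a) = (77.0×10³)(1.22⁴)/(8·8.0³·23) = 1.8107 N/mm
Series: 1/k_eq = 1/1.8107 + 1/6.8 = 0.69934; k_eq = 1.4299 N/mm
F = k_eq·δ = 1.4299·9.8 = 14.013 N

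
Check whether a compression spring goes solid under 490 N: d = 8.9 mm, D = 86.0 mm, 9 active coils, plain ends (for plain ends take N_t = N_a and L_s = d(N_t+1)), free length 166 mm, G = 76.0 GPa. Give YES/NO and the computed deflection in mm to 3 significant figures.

NO, δ = 47.1 mm

k = Gd⁴/(8D³N_a) = (76.0×10³)(8.9⁴)/(8·86.0³·9) = 10.412 N/mm
N_t = 9; L_s = 8.9·10 = 89 mm; δ_solid = L₀ − L_s = 166 − 89 = 77 mm
δ = F/k = 490/10.412 = 47.06 mm
δ < δ_solid → spring does not go solid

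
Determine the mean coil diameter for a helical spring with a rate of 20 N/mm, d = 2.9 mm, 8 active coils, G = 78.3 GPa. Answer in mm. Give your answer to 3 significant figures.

D = (Gd⁴/(8N_a·k))^(1/3) = (78.3×10³·2.9⁴/(8·8·20))^(1/3)
  = (4326.57)^(1/3) = 16.2948 mm

16.3 mm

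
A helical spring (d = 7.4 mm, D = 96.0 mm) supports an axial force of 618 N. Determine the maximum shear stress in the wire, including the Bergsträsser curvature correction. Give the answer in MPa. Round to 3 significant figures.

Spring index C = D/d = 96.0/7.4 = 12.9730
K_B = (4C+2)/(4C−3) = 53.892/48.892 = 1.1023
τ₀ = 8FD/(πd³) = 8·618·96.0/(π·7.4³) = 474624/1273 = 372.82 MPa
τ_max = K·τ₀ = 1.1023 × 372.82 = 410.95 MPa

411 MPa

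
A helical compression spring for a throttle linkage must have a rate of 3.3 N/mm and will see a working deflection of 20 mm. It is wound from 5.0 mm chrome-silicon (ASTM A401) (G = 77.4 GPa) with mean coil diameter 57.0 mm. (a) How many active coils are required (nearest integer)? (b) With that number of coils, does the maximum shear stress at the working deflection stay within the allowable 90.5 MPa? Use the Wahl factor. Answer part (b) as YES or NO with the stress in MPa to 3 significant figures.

N_a = Gd⁴/(8D³k) = (77.4×10³)(5.0⁴)/(8·57.0³·3.3) = 9.894 → N_a = 10
Actual rate k = Gd⁴/(8D³·10) = 3.2652 N/mm
Working load F = kδ = 3.2652·20 = 65.303 N
C = 57.0/5.0 = 11.4000; K_W = (4C−1)/(4C−4)+0.615/C = 1.1261
τ_max = K_W·8FD/(πd³) = 1.1261·75.83 = 85.389 MPa
τ_max ≤ 90.5 MPa → acceptable

(a) 10 coils; (b) YES, τ_max = 85.4 MPa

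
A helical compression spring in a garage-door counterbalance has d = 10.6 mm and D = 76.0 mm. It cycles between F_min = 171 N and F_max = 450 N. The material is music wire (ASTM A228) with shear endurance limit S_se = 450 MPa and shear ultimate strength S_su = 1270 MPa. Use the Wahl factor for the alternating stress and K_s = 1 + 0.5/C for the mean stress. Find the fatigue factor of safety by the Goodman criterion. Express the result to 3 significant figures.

9.68

C = D/d = 76.0/10.6 = 7.1698; K_W = (4C−1)/(4C−4)+0.615/C = 1.2073; K_s = 1+0.5/C = 1.0697
F_a = (F_max−F_min)/2 = 139.5 N; F_m = (F_max+F_min)/2 = 310.5 N
τ_a = K_W·8F_aD/(πd³) = 1.2073 × 22.668 = 27.368 MPa
τ_m = K_s·8F_mD/(πd³) = 1.0697 × 50.454 = 53.973 MPa
Goodman: 1/n_f = τ_a/S_se + τ_m/S_su = 27.368/450 + 53.973/1270 = 0.06082 + 0.04250 = 0.10332
n_f = 1/0.10332 = 9.679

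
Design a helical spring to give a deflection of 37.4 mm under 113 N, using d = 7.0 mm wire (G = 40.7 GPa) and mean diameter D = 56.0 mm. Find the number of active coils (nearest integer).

Required rate k = F/δ = 113/37.4 = 3.0214 N/mm
N_a = Gd⁴/(8D³k) = (40.7×10³ × 7.0⁴)/(8 × 56.0³ × 3.0214)
    = 9.77207e+07 / 4.24484e+06 = 23.02 → 23 coils

23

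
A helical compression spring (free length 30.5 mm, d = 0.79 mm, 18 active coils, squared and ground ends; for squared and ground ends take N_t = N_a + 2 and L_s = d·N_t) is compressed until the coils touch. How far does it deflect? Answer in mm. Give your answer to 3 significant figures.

14.7 mm

N_t = 20; L_s = 0.79·20 = 15.8 mm
δ_solid = L₀ − L_s = 30.5 − 15.8 = 14.7 mm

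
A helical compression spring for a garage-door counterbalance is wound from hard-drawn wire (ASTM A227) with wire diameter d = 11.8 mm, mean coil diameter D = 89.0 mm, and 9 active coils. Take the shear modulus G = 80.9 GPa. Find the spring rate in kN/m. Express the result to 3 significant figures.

k = Gd⁴/(8D³N_a) = (80.9×10³ × 11.8⁴) / (8 × 89.0³ × 9)
  = 1.56847e+09 / 5.07578e+07 = 30.901 N/mm

30.9 kN/m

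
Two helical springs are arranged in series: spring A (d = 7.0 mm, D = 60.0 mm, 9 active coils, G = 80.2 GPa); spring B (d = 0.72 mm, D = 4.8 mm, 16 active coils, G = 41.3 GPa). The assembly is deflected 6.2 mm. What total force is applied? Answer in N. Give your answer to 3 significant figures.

4.57 N

k_A = Gd⁴/(8D³N_a) = (80.2×10³)(7.0⁴)/(8·60.0³·9) = 12.382 N/mm
k_B = Gd⁴/(8D³N_a) = (41.3×10³)(0.72⁴)/(8·4.8³·16) = 0.78405 N/mm
Series: 1/k_eq = 1/12.382 + 1/0.78405 = 1.3562; k_eq = 0.73736 N/mm
F = k_eq·δ = 0.73736·6.2 = 4.5716 N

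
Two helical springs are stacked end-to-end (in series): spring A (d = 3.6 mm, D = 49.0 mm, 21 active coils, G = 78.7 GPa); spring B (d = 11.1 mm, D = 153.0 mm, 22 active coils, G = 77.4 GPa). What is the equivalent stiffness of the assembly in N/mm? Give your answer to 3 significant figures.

0.492 N/mm

k_A = Gd⁴/(8D³N_a) = (78.7×10³)(3.6⁴)/(8·49.0³·21) = 0.66879 N/mm
k_B = Gd⁴/(8D³N_a) = (77.4×10³)(11.1⁴)/(8·153.0³·22) = 1.864 N/mm
Series: 1/k_eq = 1/0.66879 + 1/1.864 = 2.0317; k_eq = 0.49219 N/mm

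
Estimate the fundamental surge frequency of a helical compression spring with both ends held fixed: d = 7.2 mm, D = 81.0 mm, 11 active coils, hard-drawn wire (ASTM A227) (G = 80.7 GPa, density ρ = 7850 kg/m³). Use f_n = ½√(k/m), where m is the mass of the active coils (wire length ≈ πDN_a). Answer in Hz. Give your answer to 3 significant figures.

k = Gd⁴/(8D³N_a) = (80.7×10³)(7.2⁴)/(8·81.0³·11) = 4.6373 N/mm = 4637.3 N/m
Wire length L = πDN_a = π·81.0·11 = 2799.2 mm
m = ρ·(πd²/4)·L = 7850 × 40.715×10⁻⁶ m² × 2.7992 m = 0.89465 kg
f_n = ½√(k/m) = 0.5·√(4637.3/0.89465) = 0.5·√(5183.4) = 35.998 Hz

36.0 Hz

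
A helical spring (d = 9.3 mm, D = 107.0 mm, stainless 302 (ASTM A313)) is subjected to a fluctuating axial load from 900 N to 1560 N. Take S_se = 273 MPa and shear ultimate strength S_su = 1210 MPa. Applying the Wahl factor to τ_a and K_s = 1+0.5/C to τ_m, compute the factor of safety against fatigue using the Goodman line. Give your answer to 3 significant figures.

1.22

C = D/d = 107.0/9.3 = 11.5054; K_W = (4C−1)/(4C−4)+0.615/C = 1.1248; K_s = 1+0.5/C = 1.0435
F_a = (F_max−F_min)/2 = 330 N; F_m = (F_max+F_min)/2 = 1230 N
τ_a = K_W·8F_aD/(πd³) = 1.1248 × 111.79 = 125.74 MPa
τ_m = K_s·8F_mD/(πd³) = 1.0435 × 416.66 = 434.77 MPa
Goodman: 1/n_f = τ_a/S_se + τ_m/S_su = 125.74/273 + 434.77/1210 = 0.46059 + 0.35931 = 0.81991
n_f = 1/0.81991 = 1.22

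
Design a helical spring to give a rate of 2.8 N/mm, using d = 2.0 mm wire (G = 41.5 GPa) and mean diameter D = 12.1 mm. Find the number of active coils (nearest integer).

N_a = Gd⁴/(8D³k) = (41.5×10³ × 2.0⁴)/(8 × 12.1³ × 2.8)
    = 664000 / 39683 = 16.73 → 17 coils

17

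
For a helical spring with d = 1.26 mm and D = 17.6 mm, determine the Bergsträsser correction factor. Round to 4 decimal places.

C = D/d = 17.6/1.26 = 13.9683
K_B = (4C+2)/(4C−3) = 57.873/52.873 = 1.0946

1.0946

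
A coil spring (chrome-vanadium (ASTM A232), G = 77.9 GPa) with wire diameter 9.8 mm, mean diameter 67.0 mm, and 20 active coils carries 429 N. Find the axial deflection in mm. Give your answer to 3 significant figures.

28.7 mm

k = Gd⁴/(8D³N_a) = (77.9×10³)(9.8⁴)/(8·67.0³·20) = 14.931 N/mm
δ = F/k = 429 / 14.931 = 28.732 mm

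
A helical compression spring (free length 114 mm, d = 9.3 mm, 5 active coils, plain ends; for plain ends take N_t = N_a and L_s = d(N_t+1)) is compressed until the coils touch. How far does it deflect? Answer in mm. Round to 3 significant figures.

58.2 mm

N_t = 5; L_s = 9.3·6 = 55.8 mm
δ_solid = L₀ − L_s = 114 − 55.8 = 58.2 mm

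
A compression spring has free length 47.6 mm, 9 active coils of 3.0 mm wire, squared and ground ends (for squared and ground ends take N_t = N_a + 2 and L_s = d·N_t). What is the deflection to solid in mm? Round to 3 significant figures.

14.6 mm

N_t = 11; L_s = 3.0·11 = 33 mm
δ_solid = L₀ − L_s = 47.6 − 33 = 14.6 mm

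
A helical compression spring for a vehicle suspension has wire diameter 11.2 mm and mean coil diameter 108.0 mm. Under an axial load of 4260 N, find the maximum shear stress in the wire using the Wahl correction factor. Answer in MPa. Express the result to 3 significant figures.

Spring index C = D/d = 108.0/11.2 = 9.6429
K_W = (4C−1)/(4C−4) + 0.615/C = 37.571/34.571 + 0.0638 = 1.1506
τ₀ = 8FD/(πd³) = 8·4260·108.0/(π·11.2³) = 3.68064e+06/4413.7 = 833.91 MPa
τ_max = K·τ₀ = 1.1506 × 833.91 = 959.46 MPa

959 MPa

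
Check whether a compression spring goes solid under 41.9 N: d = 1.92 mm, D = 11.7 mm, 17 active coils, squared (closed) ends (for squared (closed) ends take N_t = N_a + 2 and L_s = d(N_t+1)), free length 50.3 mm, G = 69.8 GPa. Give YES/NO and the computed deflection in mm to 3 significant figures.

NO, δ = 9.62 mm

k = Gd⁴/(8D³N_a) = (69.8×10³)(1.92⁴)/(8·11.7³·17) = 4.3548 N/mm
N_t = 19; L_s = 1.92·20 = 38.4 mm; δ_solid = L₀ − L_s = 50.3 − 38.4 = 11.9 mm
δ = F/k = 41.9/4.3548 = 9.6217 mm
δ < δ_solid → spring does not go solid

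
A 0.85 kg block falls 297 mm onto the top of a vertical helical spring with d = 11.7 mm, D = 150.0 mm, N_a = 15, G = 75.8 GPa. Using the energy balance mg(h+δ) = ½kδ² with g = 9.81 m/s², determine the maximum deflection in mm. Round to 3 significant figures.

40.0 mm

k = Gd⁴/(8D³N_a) = (75.8×10³)(11.7⁴)/(8·150.0³·15) = 3.5072 N/mm
W = mg = 0.85 × 9.81 = 8.3385 N
½kδ² − Wδ − Wh = 0 → δ = (W + √(W² + 2kWh))/k
δ = (8.3385 + √(69.531 + 17371.3))/3.5072 = (8.3385 + 132.06)/3.5072 = 40.033 mm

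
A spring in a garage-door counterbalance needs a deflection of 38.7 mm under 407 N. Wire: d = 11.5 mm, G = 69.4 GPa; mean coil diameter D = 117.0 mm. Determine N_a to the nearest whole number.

9

Required rate k = F/δ = 407/38.7 = 10.517 N/mm
N_a = Gd⁴/(8D³k) = (69.4×10³ × 11.5⁴)/(8 × 117.0³ × 10.517)
    = 1.21381e+09 / 1.34751e+08 = 9.008 → 9 coils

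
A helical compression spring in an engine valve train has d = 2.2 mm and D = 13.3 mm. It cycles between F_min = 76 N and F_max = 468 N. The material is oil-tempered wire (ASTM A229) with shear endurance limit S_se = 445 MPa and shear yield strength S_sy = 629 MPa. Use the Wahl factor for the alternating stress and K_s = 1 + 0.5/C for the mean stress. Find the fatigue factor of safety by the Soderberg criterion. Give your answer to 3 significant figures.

C = D/d = 13.3/2.2 = 6.0455; K_W = (4C−1)/(4C−4)+0.615/C = 1.2504; K_s = 1+0.5/C = 1.0827
F_a = (F_max−F_min)/2 = 196 N; F_m = (F_max+F_min)/2 = 272 N
τ_a = K_W·8F_aD/(πd³) = 1.2504 × 623.42 = 779.51 MPa
τ_m = K_s·8F_mD/(πd³) = 1.0827 × 865.15 = 936.71 MPa
Soderberg: 1/n_f = τ_a/S_se + τ_m/S_sy = 779.51/445 + 936.71/629 = 1.75171 + 1.48920 = 3.2409
n_f = 1/3.2409 = 0.3086

0.309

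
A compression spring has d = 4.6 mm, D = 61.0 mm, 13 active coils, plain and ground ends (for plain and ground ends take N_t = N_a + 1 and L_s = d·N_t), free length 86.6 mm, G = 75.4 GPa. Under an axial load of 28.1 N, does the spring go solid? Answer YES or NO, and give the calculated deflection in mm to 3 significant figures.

k = Gd⁴/(8D³N_a) = (75.4×10³)(4.6⁴)/(8·61.0³·13) = 1.4301 N/mm
N_t = 14; L_s = 4.6·14 = 64.4 mm; δ_solid = L₀ − L_s = 86.6 − 64.4 = 22.2 mm
δ = F/k = 28.1/1.4301 = 19.648 mm
δ < δ_solid → spring does not go solid

NO, δ = 19.6 mm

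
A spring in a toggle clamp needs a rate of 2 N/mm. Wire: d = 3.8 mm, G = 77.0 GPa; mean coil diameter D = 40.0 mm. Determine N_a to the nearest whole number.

N_a = Gd⁴/(8D³k) = (77.0×10³ × 3.8⁴)/(8 × 40.0³ × 2)
    = 1.60555e+07 / 1.024e+06 = 15.68 → 16 coils

16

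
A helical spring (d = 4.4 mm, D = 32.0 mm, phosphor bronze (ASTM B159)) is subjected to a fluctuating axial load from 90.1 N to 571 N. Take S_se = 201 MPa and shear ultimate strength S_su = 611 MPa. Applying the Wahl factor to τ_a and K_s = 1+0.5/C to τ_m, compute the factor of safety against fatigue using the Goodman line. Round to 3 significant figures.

0.518

C = D/d = 32.0/4.4 = 7.2727; K_W = (4C−1)/(4C−4)+0.615/C = 1.2041; K_s = 1+0.5/C = 1.0688
F_a = (F_max−F_min)/2 = 240.45 N; F_m = (F_max+F_min)/2 = 330.55 N
τ_a = K_W·8F_aD/(πd³) = 1.2041 × 230.02 = 276.97 MPa
τ_m = K_s·8F_mD/(πd³) = 1.0688 × 316.21 = 337.94 MPa
Goodman: 1/n_f = τ_a/S_se + τ_m/S_su = 276.97/201 + 337.94/611 = 1.37795 + 0.55310 = 1.9311
n_f = 1/1.9311 = 0.5179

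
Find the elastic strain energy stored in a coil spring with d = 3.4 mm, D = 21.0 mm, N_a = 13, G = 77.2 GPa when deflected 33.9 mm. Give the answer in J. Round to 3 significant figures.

6.15 J

k = Gd⁴/(8D³N_a) = (77.2×10³)(3.4⁴)/(8·21.0³·13) = 10.711 N/mm
U = ½kδ² = 0.5 × 10.711 × 33.9² = 6154.8 N·mm = 6.1548 J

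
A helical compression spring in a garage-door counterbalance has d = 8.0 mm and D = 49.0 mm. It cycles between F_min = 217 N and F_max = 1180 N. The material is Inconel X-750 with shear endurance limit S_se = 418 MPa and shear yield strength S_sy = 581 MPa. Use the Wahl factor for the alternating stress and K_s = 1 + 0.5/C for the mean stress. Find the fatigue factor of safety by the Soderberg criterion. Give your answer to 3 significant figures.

1.50

C = D/d = 49.0/8.0 = 6.1250; K_W = (4C−1)/(4C−4)+0.615/C = 1.2467; K_s = 1+0.5/C = 1.0816
F_a = (F_max−F_min)/2 = 481.5 N; F_m = (F_max+F_min)/2 = 698.5 N
τ_a = K_W·8F_aD/(πd³) = 1.2467 × 117.34 = 146.3 MPa
τ_m = K_s·8F_mD/(πd³) = 1.0816 × 170.23 = 184.12 MPa
Soderberg: 1/n_f = τ_a/S_se + τ_m/S_sy = 146.3/418 + 184.12/581 = 0.35000 + 0.31691 = 0.66691
n_f = 1/0.66691 = 1.499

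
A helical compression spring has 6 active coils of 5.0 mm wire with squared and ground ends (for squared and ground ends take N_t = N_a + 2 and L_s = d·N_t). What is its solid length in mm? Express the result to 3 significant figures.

squared and ground ends: N_t = N_a + 2 = 6 + 2 = 8
L_s = d·N_t = 5.0 × 8 = 40 mm

40.0 mm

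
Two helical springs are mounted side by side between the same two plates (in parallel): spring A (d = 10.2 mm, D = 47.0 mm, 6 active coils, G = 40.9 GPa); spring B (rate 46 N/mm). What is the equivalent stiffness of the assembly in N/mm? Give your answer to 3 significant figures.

135 N/mm

k_A = Gd⁴/(8D³N_a) = (40.9×10³)(10.2⁴)/(8·47.0³·6) = 88.836 N/mm
Parallel: k_eq = 88.836 + 46 = 134.84 N/mm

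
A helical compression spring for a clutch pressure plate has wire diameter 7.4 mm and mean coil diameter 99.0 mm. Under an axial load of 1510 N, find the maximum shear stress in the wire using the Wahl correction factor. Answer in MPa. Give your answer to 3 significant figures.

1040 MPa

Spring index C = D/d = 99.0/7.4 = 13.3784
K_W = (4C−1)/(4C−4) + 0.615/C = 52.514/49.514 + 0.0460 = 1.1066
τ₀ = 8FD/(πd³) = 8·1510·99.0/(π·7.4³) = 1.19592e+06/1273 = 939.41 MPa
τ_max = K·τ₀ = 1.1066 × 939.41 = 1039.5 MPa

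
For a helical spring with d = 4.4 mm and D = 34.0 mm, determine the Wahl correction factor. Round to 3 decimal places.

C = D/d = 34.0/4.4 = 7.7273
K_W = (4C−1)/(4C−4) + 0.615/C = 29.909/26.909 + 0.0796 = 1.1911

1.191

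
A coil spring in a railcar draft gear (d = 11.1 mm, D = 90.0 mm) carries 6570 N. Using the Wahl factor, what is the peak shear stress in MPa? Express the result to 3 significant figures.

1300 MPa

Spring index C = D/d = 90.0/11.1 = 8.1081
K_W = (4C−1)/(4C−4) + 0.615/C = 31.432/28.432 + 0.0758 = 1.1814
τ₀ = 8FD/(πd³) = 8·6570·90.0/(π·11.1³) = 4.7304e+06/4296.5 = 1101 MPa
τ_max = K·τ₀ = 1.1814 × 1101 = 1300.7 MPa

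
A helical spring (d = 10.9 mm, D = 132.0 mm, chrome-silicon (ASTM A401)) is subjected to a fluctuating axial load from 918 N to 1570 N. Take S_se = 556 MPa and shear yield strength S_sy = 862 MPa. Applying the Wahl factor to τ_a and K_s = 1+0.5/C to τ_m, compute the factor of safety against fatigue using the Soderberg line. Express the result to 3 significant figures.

C = D/d = 132.0/10.9 = 12.1101; K_W = (4C−1)/(4C−4)+0.615/C = 1.1183; K_s = 1+0.5/C = 1.0413
F_a = (F_max−F_min)/2 = 326 N; F_m = (F_max+F_min)/2 = 1244 N
τ_a = K_W·8F_aD/(πd³) = 1.1183 × 84.616 = 94.625 MPa
τ_m = K_s·8F_mD/(πd³) = 1.0413 × 322.89 = 336.22 MPa
Soderberg: 1/n_f = τ_a/S_se + τ_m/S_sy = 94.625/556 + 336.22/862 = 0.17019 + 0.39005 = 0.56024
n_f = 1/0.56024 = 1.785

1.78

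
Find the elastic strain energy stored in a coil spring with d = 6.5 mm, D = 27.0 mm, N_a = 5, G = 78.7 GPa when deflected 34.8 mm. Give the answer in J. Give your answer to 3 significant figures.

k = Gd⁴/(8D³N_a) = (78.7×10³)(6.5⁴)/(8·27.0³·5) = 178.43 N/mm
U = ½kδ² = 0.5 × 178.43 × 34.8² = 1.0805e+05 N·mm = 108.05 J

108 J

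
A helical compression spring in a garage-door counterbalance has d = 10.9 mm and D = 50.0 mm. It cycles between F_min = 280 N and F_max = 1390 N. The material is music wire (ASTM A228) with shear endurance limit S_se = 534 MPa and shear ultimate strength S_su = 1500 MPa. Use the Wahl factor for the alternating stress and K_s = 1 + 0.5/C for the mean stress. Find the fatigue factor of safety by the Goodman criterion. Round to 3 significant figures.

C = D/d = 50.0/10.9 = 4.5872; K_W = (4C−1)/(4C−4)+0.615/C = 1.3431; K_s = 1+0.5/C = 1.1090
F_a = (F_max−F_min)/2 = 555 N; F_m = (F_max+F_min)/2 = 835 N
τ_a = K_W·8F_aD/(πd³) = 1.3431 × 54.566 = 73.291 MPa
τ_m = K_s·8F_mD/(πd³) = 1.1090 × 82.095 = 91.043 MPa
Goodman: 1/n_f = τ_a/S_se + τ_m/S_su = 73.291/534 + 91.043/1500 = 0.13725 + 0.06070 = 0.19794
n_f = 1/0.19794 = 5.052

5.05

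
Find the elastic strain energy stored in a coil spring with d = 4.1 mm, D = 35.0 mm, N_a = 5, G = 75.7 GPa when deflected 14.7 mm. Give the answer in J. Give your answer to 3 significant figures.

1.35 J

k = Gd⁴/(8D³N_a) = (75.7×10³)(4.1⁴)/(8·35.0³·5) = 12.473 N/mm
U = ½kδ² = 0.5 × 12.473 × 14.7² = 1347.6 N·mm = 1.3476 J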